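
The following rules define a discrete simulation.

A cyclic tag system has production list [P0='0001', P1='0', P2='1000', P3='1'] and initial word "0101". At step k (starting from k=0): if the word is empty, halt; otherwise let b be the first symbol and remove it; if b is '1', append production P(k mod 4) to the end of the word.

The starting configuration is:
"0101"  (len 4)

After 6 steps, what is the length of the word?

1

step 0: "0101"  (len 4)
step 1: "101"  (len 3)
step 2: "010"  (len 3)
step 3: "10"  (len 2)
step 4: "01"  (len 2)
step 5: "1"  (len 1)
step 6: "0"  (len 1)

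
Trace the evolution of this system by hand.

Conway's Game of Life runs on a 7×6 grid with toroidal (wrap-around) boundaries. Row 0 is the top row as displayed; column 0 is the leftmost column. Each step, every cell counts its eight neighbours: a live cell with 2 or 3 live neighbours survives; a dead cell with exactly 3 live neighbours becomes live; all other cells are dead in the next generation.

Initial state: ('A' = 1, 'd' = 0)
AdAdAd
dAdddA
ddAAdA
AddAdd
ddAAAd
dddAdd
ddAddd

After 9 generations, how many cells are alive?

15

gen 0: AdAdAd
dAdddA
ddAAdA
AddAdd
ddAAAd
dddAdd
ddAddd
gen 1: AdAAdA
dAdddA
dAAAdA
dAdddA
ddAdAd
ddddAd
dAAddd
gen 2: dddAAA
dddddA
dAdddA
dAdddA
dddAAA
dAAddd
AAAdAA
gen 3: dAAAdd
dddddA
ddddAA
ddAddA
dAdAAA
dddddd
dddddd
gen 4: ddAddd
AdAAdA
AdddAA
ddAddd
AdAAAA
ddddAd
ddAddd
gen 5: ddAddd
AdAAdd
AdAdAd
ddAddd
dAAdAA
dAAdAd
dddAdd
gen 6: dAAddd
ddAddA
ddAddA
AdAdAd
AdddAA
AAddAA
dAdAdd
gen 7: AAdAdd
AdAAdd
AdAdAA
AdddAd
dddddd
dAAAdd
dddAAA
gen 8: AAdddd
dddddd
AdAdAd
AAdAAd
dAAAdd
ddAAdd
dddddA
gen 9: Addddd
AddddA
AdAdAd
AdddAd
Addddd
dAdAAd
AAAddd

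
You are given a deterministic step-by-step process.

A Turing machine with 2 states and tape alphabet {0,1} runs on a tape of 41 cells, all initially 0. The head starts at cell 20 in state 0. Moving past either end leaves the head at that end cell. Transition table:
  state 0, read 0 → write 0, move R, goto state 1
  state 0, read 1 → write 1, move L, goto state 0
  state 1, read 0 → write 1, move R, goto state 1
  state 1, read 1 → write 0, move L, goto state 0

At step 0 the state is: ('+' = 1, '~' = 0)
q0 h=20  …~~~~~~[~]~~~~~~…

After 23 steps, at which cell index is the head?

t=0: q0 h=20  …~~~~~~[~]~~~~~~…
t=1: q1 h=21  …~~~~~~[~]~~~~~~…
t=2: q1 h=22  …~~~~~+[~]~~~~~~…
t=3: q1 h=23  …~~~~++[~]~~~~~~…
t=4: q1 h=24  …~~~+++[~]~~~~~~…
t=5: q1 h=25  …~~++++[~]~~~~~~…
t=6: q1 h=26  …~+++++[~]~~~~~~…
t=7: q1 h=27  …++++++[~]~~~~~~…
t=8: q1 h=28  …++++++[~]~~~~~~…
t=9: q1 h=29  …++++++[~]~~~~~~…
t=10: q1 h=30  …++++++[~]~~~~~~…
t=11: q1 h=31  …++++++[~]~~~~~~…
t=12: q1 h=32  …++++++[~]~~~~~~…
t=13: q1 h=33  …++++++[~]~~~~~~…
t=14: q1 h=34  …++++++[~]~~~~~~|
t=15: q1 h=35  …++++++[~]~~~~~|
t=16: q1 h=36  …++++++[~]~~~~|
t=17: q1 h=37  …++++++[~]~~~|
t=18: q1 h=38  …++++++[~]~~|
t=19: q1 h=39  …++++++[~]~|
t=20: q1 h=40  …++++++[~]|
t=21: q1 h=40  …++++++[+]|
t=22: q0 h=39  …++++++[+]~|
t=23: q0 h=38  …++++++[+]+~|

38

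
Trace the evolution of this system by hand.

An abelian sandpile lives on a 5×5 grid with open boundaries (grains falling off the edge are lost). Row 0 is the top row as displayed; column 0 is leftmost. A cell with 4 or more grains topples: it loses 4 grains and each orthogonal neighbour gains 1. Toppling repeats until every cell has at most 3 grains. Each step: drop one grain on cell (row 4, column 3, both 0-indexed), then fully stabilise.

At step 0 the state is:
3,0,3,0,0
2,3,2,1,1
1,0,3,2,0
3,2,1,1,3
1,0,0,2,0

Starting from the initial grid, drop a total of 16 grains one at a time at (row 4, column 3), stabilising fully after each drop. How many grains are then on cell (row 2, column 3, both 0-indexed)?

t=0: 3,0,3,0,0
2,3,2,1,1
1,0,3,2,0
3,2,1,1,3
1,0,0,2,0
t=1: 3,0,3,0,0
2,3,2,1,1
1,0,3,2,0
3,2,1,1,3
1,0,0,3,0
t=2: 3,0,3,0,0
2,3,2,1,1
1,0,3,2,0
3,2,1,2,3
1,0,1,0,1
t=3: 3,0,3,0,0
2,3,2,1,1
1,0,3,2,0
3,2,1,2,3
1,0,1,1,1
t=4: 3,0,3,0,0
2,3,2,1,1
1,0,3,2,0
3,2,1,2,3
1,0,1,2,1
t=5: 3,0,3,0,0
2,3,2,1,1
1,0,3,2,0
3,2,1,2,3
1,0,1,3,1
t=6: 3,0,3,0,0
2,3,2,1,1
1,0,3,2,0
3,2,1,3,3
1,0,2,0,2
t=7: 3,0,3,0,0
2,3,2,1,1
1,0,3,2,0
3,2,1,3,3
1,0,2,1,2
t=8: 3,0,3,0,0
2,3,2,1,1
1,0,3,2,0
3,2,1,3,3
1,0,2,2,2
t=9: 3,0,3,0,0
2,3,2,1,1
1,0,3,2,0
3,2,1,3,3
1,0,2,3,2
t=10: 3,0,3,0,0
2,3,2,1,1
1,0,3,3,1
3,2,2,1,1
1,0,3,2,0
t=11: 3,0,3,0,0
2,3,2,1,1
1,0,3,3,1
3,2,2,1,1
1,0,3,3,0
t=12: 3,0,3,0,0
2,3,2,1,1
1,0,3,3,1
3,2,3,2,1
1,1,0,1,1
t=13: 3,0,3,0,0
2,3,2,1,1
1,0,3,3,1
3,2,3,2,1
1,1,0,2,1
t=14: 3,0,3,0,0
2,3,2,1,1
1,0,3,3,1
3,2,3,2,1
1,1,0,3,1
t=15: 3,0,3,0,0
2,3,2,1,1
1,0,3,3,1
3,2,3,3,1
1,1,1,0,2
t=16: 3,0,3,0,0
2,3,2,1,1
1,0,3,3,1
3,2,3,3,1
1,1,1,1,2

3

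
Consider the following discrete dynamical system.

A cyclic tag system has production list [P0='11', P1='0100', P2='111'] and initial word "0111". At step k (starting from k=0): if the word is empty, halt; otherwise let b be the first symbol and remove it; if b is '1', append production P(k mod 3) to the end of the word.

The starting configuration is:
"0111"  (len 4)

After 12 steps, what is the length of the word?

16

0) "0111"  (len 4)
1) "111"  (len 3)
2) "110100"  (len 6)
3) "10100111"  (len 8)
4) "010011111"  (len 9)
5) "10011111"  (len 8)
6) "0011111111"  (len 10)
7) "011111111"  (len 9)
8) "11111111"  (len 8)
9) "1111111111"  (len 10)
10) "11111111111"  (len 11)
11) "11111111110100"  (len 14)
12) "1111111110100111"  (len 16)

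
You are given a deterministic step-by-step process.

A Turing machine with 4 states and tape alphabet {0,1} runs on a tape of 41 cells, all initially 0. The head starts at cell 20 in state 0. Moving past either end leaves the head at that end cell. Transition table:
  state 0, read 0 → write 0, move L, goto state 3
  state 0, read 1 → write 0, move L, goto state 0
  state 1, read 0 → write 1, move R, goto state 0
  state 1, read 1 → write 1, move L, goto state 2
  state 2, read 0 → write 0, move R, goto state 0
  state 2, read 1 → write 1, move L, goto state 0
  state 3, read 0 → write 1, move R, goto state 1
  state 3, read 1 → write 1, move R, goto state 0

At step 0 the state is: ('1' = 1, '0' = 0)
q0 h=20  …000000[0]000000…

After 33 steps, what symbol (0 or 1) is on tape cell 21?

0

[0] q0 h=20  …000000[0]000000…
[1] q3 h=19  …000000[0]000000…
[2] q1 h=20  …000001[0]000000…
[3] q0 h=21  …000011[0]000000…
[4] q3 h=20  …000001[1]000000…
[5] q0 h=21  …000011[0]000000…
[6] q3 h=20  …000001[1]000000…
[7] q0 h=21  …000011[0]000000…
[8] q3 h=20  …000001[1]000000…
[9] q0 h=21  …000011[0]000000…
[10] q3 h=20  …000001[1]000000…
[11] q0 h=21  …000011[0]000000…
[12] q3 h=20  …000001[1]000000…
[13] q0 h=21  …000011[0]000000…
[14] q3 h=20  …000001[1]000000…
[15] q0 h=21  …000011[0]000000…
[16] q3 h=20  …000001[1]000000…
[17] q0 h=21  …000011[0]000000…
[18] q3 h=20  …000001[1]000000…
[19] q0 h=21  …000011[0]000000…
[20] q3 h=20  …000001[1]000000…
[21] q0 h=21  …000011[0]000000…
[22] q3 h=20  …000001[1]000000…
[23] q0 h=21  …000011[0]000000…
[24] q3 h=20  …000001[1]000000…
[25] q0 h=21  …000011[0]000000…
[26] q3 h=20  …000001[1]000000…
[27] q0 h=21  …000011[0]000000…
[28] q3 h=20  …000001[1]000000…
[29] q0 h=21  …000011[0]000000…
[30] q3 h=20  …000001[1]000000…
[31] q0 h=21  …000011[0]000000…
[32] q3 h=20  …000001[1]000000…
[33] q0 h=21  …000011[0]000000…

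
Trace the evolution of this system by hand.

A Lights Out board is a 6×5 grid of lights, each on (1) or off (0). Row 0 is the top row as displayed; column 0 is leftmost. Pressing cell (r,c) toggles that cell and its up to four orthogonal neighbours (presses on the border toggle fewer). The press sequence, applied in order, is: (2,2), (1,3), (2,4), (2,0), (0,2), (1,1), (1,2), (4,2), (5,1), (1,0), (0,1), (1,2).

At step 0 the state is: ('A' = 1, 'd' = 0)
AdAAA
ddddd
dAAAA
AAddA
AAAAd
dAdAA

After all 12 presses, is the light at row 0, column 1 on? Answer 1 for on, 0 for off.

gen 0: AdAAA
ddddd
dAAAA
AAddA
AAAAd
dAdAA
gen 1: AdAAA
ddAdd
ddddA
AAAdA
AAAAd
dAdAA
gen 2: AdAdA
dddAA
dddAA
AAAdA
AAAAd
dAdAA
gen 3: AdAdA
dddAd
ddddd
AAAdd
AAAAd
dAdAA
gen 4: AdAdA
AddAd
AAddd
dAAdd
AAAAd
dAdAA
gen 5: AAdAA
AdAAd
AAddd
dAAdd
AAAAd
dAdAA
gen 6: AddAA
dAdAd
Adddd
dAAdd
AAAAd
dAdAA
gen 7: AdAAA
ddAdd
AdAdd
dAAdd
AAAAd
dAdAA
gen 8: AdAAA
ddAdd
AdAdd
dAddd
Adddd
dAAAA
gen 9: AdAAA
ddAdd
AdAdd
dAddd
AAddd
AddAA
gen 10: ddAAA
AAAdd
ddAdd
dAddd
AAddd
AddAA
gen 11: AAdAA
AdAdd
ddAdd
dAddd
AAddd
AddAA
gen 12: AAAAA
AAdAd
ddddd
dAddd
AAddd
AddAA

1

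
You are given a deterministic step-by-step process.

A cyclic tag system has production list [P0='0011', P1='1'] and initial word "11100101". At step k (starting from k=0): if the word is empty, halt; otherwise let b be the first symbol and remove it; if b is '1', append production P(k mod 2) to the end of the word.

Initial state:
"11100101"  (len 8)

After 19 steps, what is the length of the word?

19

0) "11100101"  (len 8)
1) "11001010011"  (len 11)
2) "10010100111"  (len 11)
3) "00101001110011"  (len 14)
4) "0101001110011"  (len 13)
5) "101001110011"  (len 12)
6) "010011100111"  (len 12)
7) "10011100111"  (len 11)
8) "00111001111"  (len 11)
9) "0111001111"  (len 10)
10) "111001111"  (len 9)
11) "110011110011"  (len 12)
12) "100111100111"  (len 12)
13) "001111001110011"  (len 15)
14) "01111001110011"  (len 14)
15) "1111001110011"  (len 13)
16) "1110011100111"  (len 13)
17) "1100111001110011"  (len 16)
18) "1001110011100111"  (len 16)
19) "0011100111001110011"  (len 19)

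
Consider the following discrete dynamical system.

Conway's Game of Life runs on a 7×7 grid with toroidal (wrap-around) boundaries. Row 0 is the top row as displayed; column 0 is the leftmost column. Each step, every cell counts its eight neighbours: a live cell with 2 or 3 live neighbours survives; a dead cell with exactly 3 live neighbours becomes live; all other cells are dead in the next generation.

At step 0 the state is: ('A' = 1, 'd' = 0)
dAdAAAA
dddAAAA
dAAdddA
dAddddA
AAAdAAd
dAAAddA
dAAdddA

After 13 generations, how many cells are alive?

4

[0] dAdAAAA
dddAAAA
dAAdddA
dAddddA
AAAdAAd
dAAAddA
dAAdddA
[1] dAddddd
dAddddd
dAAAAdA
dddAddA
ddddAAd
ddddAdA
ddddddA
[2] Adddddd
dAdAddd
dAdAAAd
AdddddA
dddAAdA
ddddAdA
AddddAd
[3] AAddddA
AAdAddd
dAdAAAA
AdAdddA
dddAAdA
AddAAdA
AddddAd
[4] ddAdddd
dddAddd
dddAAAd
dAAdddd
dAAdAdd
AddAddd
ddddAAd
[5] dddAAdd
ddAAddd
dddAAdd
dAdddAd
Adddddd
dAAAdAd
dddAAdd
[6] ddddddd
ddAdddd
dddAAdd
ddddAdd
AdddAdA
dAAAddd
dddddAd
[7] ddddddd
dddAddd
dddAAdd
ddddAdd
AAAdAAd
AAAAAAA
ddAdddd
[8] ddddddd
dddAAdd
dddAAdd
dAAdddd
ddddddd
ddddddd
AdAdAAA
[9] ddddddA
dddAAdd
ddddAdd
ddAAddd
ddddddd
dddddAA
dddddAA
[10] ddddAdA
dddAAAd
ddAdAdd
dddAddd
ddddddd
dddddAA
Adddddd
[11] dddAAdA
ddddddd
ddAddAd
dddAddd
ddddddd
ddddddA
Adddddd
[12] ddddddd
dddAAAd
ddddddd
ddddddd
ddddddd
ddddddd
AddddAA
[13] ddddddd
ddddAdd
ddddAdd
ddddddd
ddddddd
ddddddA
ddddddA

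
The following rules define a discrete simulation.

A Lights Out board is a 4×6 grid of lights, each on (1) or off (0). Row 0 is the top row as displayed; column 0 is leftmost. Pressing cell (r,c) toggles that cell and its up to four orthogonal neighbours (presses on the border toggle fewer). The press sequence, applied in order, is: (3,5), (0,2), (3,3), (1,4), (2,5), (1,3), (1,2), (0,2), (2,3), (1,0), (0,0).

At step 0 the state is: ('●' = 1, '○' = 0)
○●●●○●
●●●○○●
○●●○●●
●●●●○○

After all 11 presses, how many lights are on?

k=0  ○●●●○●
●●●○○●
○●●○●●
●●●●○○
k=1  ○●●●○●
●●●○○●
○●●○●○
●●●●●●
k=2  ○○○○○●
●●○○○●
○●●○●○
●●●●●●
k=3  ○○○○○●
●●○○○●
○●●●●○
●●○○○●
k=4  ○○○○●●
●●○●●○
○●●●○○
●●○○○●
k=5  ○○○○●●
●●○●●●
○●●●●●
●●○○○○
k=6  ○○○●●●
●●●○○●
○●●○●●
●●○○○○
k=7  ○○●●●●
●○○●○●
○●○○●●
●●○○○○
k=8  ○●○○●●
●○●●○●
○●○○●●
●●○○○○
k=9  ○●○○●●
●○●○○●
○●●●○●
●●○●○○
k=10  ●●○○●●
○●●○○●
●●●●○●
●●○●○○
k=11  ○○○○●●
●●●○○●
●●●●○●
●●○●○○

14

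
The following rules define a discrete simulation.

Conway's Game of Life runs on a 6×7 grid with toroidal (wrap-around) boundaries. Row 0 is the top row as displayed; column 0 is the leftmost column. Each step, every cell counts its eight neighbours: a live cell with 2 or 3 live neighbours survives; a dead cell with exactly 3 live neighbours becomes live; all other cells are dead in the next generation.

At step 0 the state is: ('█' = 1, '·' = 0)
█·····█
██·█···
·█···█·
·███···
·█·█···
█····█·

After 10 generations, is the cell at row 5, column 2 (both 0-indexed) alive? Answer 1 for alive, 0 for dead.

0

[0] █·····█
██·█···
·█···█·
·███···
·█·█···
█····█·
[1] ·······
·██····
···██··
██·██··
██·██··
██·····
[2] █·█····
··██···
█···█··
██···█·
···██·█
███····
[3] █······
··██···
█·███·█
██·█·█·
···████
█·█···█
[4] █·██··█
█·█·█·█
█····██
·█·····
···█···
██·██··
[5] ·······
··█·█··
·····█·
█·····█
██·██··
██··█·█
[6] ██·█·█·
·······
·····██
██··███
··███··
·██████
[7] ██·█·█·
█···██·
····█··
███····
·······
······█
[8] ██···█·
██·█·█·
█··████
·█·····
██·····
█·····█
[9] ··█·██·
···█···
···█·█·
·██·██·
·█····█
·······
[10] ···██··
··██·█·
···█·█·
███████
███··█·
·····█·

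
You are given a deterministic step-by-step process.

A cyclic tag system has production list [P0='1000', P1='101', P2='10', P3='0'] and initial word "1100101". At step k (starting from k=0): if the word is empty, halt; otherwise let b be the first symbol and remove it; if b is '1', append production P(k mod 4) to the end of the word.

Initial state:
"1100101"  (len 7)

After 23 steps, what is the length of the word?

8

step 0: "1100101"  (len 7)
step 1: "1001011000"  (len 10)
step 2: "001011000101"  (len 12)
step 3: "01011000101"  (len 11)
step 4: "1011000101"  (len 10)
step 5: "0110001011000"  (len 13)
step 6: "110001011000"  (len 12)
step 7: "1000101100010"  (len 13)
step 8: "0001011000100"  (len 13)
step 9: "001011000100"  (len 12)
step 10: "01011000100"  (len 11)
step 11: "1011000100"  (len 10)
step 12: "0110001000"  (len 10)
step 13: "110001000"  (len 9)
step 14: "10001000101"  (len 11)
step 15: "000100010110"  (len 12)
step 16: "00100010110"  (len 11)
step 17: "0100010110"  (len 10)
step 18: "100010110"  (len 9)
step 19: "0001011010"  (len 10)
step 20: "001011010"  (len 9)
step 21: "01011010"  (len 8)
step 22: "1011010"  (len 7)
step 23: "01101010"  (len 8)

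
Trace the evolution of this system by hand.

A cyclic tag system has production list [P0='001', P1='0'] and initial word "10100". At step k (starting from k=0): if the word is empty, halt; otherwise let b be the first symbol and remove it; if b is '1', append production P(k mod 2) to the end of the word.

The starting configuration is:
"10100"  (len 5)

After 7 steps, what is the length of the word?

t=0: "10100"  (len 5)
t=1: "0100001"  (len 7)
t=2: "100001"  (len 6)
t=3: "00001001"  (len 8)
t=4: "0001001"  (len 7)
t=5: "001001"  (len 6)
t=6: "01001"  (len 5)
t=7: "1001"  (len 4)

4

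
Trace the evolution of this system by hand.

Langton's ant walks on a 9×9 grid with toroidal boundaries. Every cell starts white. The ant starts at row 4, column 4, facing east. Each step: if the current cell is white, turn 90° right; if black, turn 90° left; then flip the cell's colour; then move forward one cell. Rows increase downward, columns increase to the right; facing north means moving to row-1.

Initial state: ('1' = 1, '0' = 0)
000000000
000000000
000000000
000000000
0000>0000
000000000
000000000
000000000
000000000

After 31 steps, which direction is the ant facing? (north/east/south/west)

gen 0: 000000000
000000000
000000000
000000000
0000>0000
000000000
000000000
000000000
000000000
gen 1: 000000000
000000000
000000000
000000000
000010000
0000v0000
000000000
000000000
000000000
gen 2: 000000000
000000000
000000000
000000000
000010000
000<10000
000000000
000000000
000000000
gen 3: 000000000
000000000
000000000
000000000
000^10000
000110000
000000000
000000000
000000000
gen 4: 000000000
000000000
000000000
000000000
0001>0000
000110000
000000000
000000000
000000000
gen 5: 000000000
000000000
000000000
0000^0000
000100000
000110000
000000000
000000000
000000000
gen 6: 000000000
000000000
000000000
00001>000
000100000
000110000
000000000
000000000
000000000
gen 7: 000000000
000000000
000000000
000011000
00010v000
000110000
000000000
000000000
000000000
gen 8: 000000000
000000000
000000000
000011000
0001<1000
000110000
000000000
000000000
000000000
gen 9: 000000000
000000000
000000000
0000^1000
000111000
000110000
000000000
000000000
000000000
gen 10: 000000000
000000000
000000000
000<01000
000111000
000110000
000000000
000000000
000000000
gen 11: 000000000
000000000
000^00000
000101000
000111000
000110000
000000000
000000000
000000000
gen 12: 000000000
000000000
0001>0000
000101000
000111000
000110000
000000000
000000000
000000000
gen 13: 000000000
000000000
000110000
0001v1000
000111000
000110000
000000000
000000000
000000000
gen 14: 000000000
000000000
000110000
000<11000
000111000
000110000
000000000
000000000
000000000
gen 15: 000000000
000000000
000110000
000011000
000v11000
000110000
000000000
000000000
000000000
gen 16: 000000000
000000000
000110000
000011000
0000>1000
000110000
000000000
000000000
000000000
gen 17: 000000000
000000000
000110000
0000^1000
000001000
000110000
000000000
000000000
000000000
gen 18: 000000000
000000000
000110000
000<01000
000001000
000110000
000000000
000000000
000000000
gen 19: 000000000
000000000
000^10000
000101000
000001000
000110000
000000000
000000000
000000000
gen 20: 000000000
000000000
00<010000
000101000
000001000
000110000
000000000
000000000
000000000
gen 21: 000000000
00^000000
001010000
000101000
000001000
000110000
000000000
000000000
000000000
gen 22: 000000000
001>00000
001010000
000101000
000001000
000110000
000000000
000000000
000000000
gen 23: 000000000
001100000
001v10000
000101000
000001000
000110000
000000000
000000000
000000000
gen 24: 000000000
001100000
00<110000
000101000
000001000
000110000
000000000
000000000
000000000
gen 25: 000000000
001100000
000110000
00v101000
000001000
000110000
000000000
000000000
000000000
gen 26: 000000000
001100000
000110000
0<1101000
000001000
000110000
000000000
000000000
000000000
gen 27: 000000000
001100000
0^0110000
011101000
000001000
000110000
000000000
000000000
000000000
gen 28: 000000000
001100000
01>110000
011101000
000001000
000110000
000000000
000000000
000000000
gen 29: 000000000
001100000
011110000
01v101000
000001000
000110000
000000000
000000000
000000000
gen 30: 000000000
001100000
011110000
010>01000
000001000
000110000
000000000
000000000
000000000
gen 31: 000000000
001100000
011^10000
010001000
000001000
000110000
000000000
000000000
000000000

north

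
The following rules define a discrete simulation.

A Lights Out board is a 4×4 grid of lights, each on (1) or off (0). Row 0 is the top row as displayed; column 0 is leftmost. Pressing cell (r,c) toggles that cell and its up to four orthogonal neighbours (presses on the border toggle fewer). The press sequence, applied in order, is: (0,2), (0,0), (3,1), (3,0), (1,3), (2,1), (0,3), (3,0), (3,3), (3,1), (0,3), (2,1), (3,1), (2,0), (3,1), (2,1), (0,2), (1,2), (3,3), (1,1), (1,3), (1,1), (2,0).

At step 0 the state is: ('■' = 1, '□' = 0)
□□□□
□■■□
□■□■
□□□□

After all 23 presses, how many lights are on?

9

[0] □□□□
□■■□
□■□■
□□□□
[1] □■■■
□■□□
□■□■
□□□□
[2] ■□■■
■■□□
□■□■
□□□□
[3] ■□■■
■■□□
□□□■
■■■□
[4] ■□■■
■■□□
■□□■
□□■□
[5] ■□■□
■■■■
■□□□
□□■□
[6] ■□■□
■□■■
□■■□
□■■□
[7] ■□□■
■□■□
□■■□
□■■□
[8] ■□□■
■□■□
■■■□
■□■□
[9] ■□□■
■□■□
■■■■
■□□■
[10] ■□□■
■□■□
■□■■
□■■■
[11] ■□■□
■□■■
■□■■
□■■■
[12] ■□■□
■■■■
□■□■
□□■■
[13] ■□■□
■■■■
□□□■
■■□■
[14] ■□■□
□■■■
■■□■
□■□■
[15] ■□■□
□■■■
■□□■
■□■■
[16] ■□■□
□□■■
□■■■
■■■■
[17] ■■□■
□□□■
□■■■
■■■■
[18] ■■■■
□■■□
□■□■
■■■■
[19] ■■■■
□■■□
□■□□
■■□□
[20] ■□■■
■□□□
□□□□
■■□□
[21] ■□■□
■□■■
□□□■
■■□□
[22] ■■■□
□■□■
□■□■
■■□□
[23] ■■■□
■■□■
■□□■
□■□□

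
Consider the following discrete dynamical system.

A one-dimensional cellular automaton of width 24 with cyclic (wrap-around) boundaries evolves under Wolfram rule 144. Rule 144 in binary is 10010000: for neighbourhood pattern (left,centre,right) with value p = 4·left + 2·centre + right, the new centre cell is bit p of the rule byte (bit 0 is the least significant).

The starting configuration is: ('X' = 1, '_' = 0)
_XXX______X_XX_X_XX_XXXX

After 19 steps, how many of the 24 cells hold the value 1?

0) _XXX______X_XX_X_XX_XXXX
1) __X_X________________XX_
2) _____X_________________X
3) X_____X_________________
4) _X_____X________________
5) __X_____X_______________
6) ___X_____X______________
7) ____X_____X_____________
8) _____X_____X____________
9) ______X_____X___________
10) _______X_____X__________
11) ________X_____X_________
12) _________X_____X________
13) __________X_____X_______
14) ___________X_____X______
15) ____________X_____X_____
16) _____________X_____X____
17) ______________X_____X___
18) _______________X_____X__
19) ________________X_____X_

2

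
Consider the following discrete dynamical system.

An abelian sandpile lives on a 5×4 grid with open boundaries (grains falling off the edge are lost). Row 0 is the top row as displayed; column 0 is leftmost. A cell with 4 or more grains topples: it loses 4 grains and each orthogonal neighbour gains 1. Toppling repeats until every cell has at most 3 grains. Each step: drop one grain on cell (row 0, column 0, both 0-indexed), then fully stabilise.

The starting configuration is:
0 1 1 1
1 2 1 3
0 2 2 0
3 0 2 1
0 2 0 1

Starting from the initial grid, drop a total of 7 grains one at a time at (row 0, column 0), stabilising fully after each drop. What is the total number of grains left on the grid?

28

step 0: 0 1 1 1
1 2 1 3
0 2 2 0
3 0 2 1
0 2 0 1
step 1: 1 1 1 1
1 2 1 3
0 2 2 0
3 0 2 1
0 2 0 1
step 2: 2 1 1 1
1 2 1 3
0 2 2 0
3 0 2 1
0 2 0 1
step 3: 3 1 1 1
1 2 1 3
0 2 2 0
3 0 2 1
0 2 0 1
step 4: 0 2 1 1
2 2 1 3
0 2 2 0
3 0 2 1
0 2 0 1
step 5: 1 2 1 1
2 2 1 3
0 2 2 0
3 0 2 1
0 2 0 1
step 6: 2 2 1 1
2 2 1 3
0 2 2 0
3 0 2 1
0 2 0 1
step 7: 3 2 1 1
2 2 1 3
0 2 2 0
3 0 2 1
0 2 0 1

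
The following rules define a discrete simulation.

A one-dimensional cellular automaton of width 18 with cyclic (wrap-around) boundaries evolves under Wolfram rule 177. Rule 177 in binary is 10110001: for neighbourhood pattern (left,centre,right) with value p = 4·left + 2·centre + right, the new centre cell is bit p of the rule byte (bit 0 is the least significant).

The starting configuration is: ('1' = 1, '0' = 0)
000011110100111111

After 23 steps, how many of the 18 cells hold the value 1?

t=0: 000011110100111111
t=1: 111001101010011110
t=2: 010100010101001101
t=3: 101011001010100010
t=4: 010100100101011001
t=5: 101010010010100100
t=6: 010101001001010010
t=7: 001010100100101001
t=8: 100101010010010100
t=9: 010010101001001010
t=10: 001001010100100101
t=11: 100100101010010010
t=12: 010010010101001001
t=13: 101001001010100100
t=14: 010100100101010010
t=15: 001010010010101001
t=16: 100101001001010100
t=17: 010010100100101010
t=18: 001001010010010101
t=19: 100100101001001010
t=20: 010010010100100101
t=21: 101001001010010010
t=22: 010100100101001001
t=23: 101010010010100100

7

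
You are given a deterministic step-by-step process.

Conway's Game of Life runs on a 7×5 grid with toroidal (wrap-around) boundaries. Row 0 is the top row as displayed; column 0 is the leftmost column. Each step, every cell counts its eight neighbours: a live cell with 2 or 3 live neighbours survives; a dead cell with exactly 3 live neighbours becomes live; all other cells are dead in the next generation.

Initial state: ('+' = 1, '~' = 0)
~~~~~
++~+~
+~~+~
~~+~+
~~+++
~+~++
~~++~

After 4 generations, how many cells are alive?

0) ~~~~~
++~+~
+~~+~
~~+~+
~~+++
~+~++
~~++~
1) ~+~++
+++~~
+~~+~
+++~~
~+~~~
++~~~
~~+++
2) ~~~~~
~~~~~
~~~+~
+~+~+
~~~~~
++~++
~~~~~
3) ~~~~~
~~~~~
~~~++
~~~++
~~+~~
+~~~+
+~~~+
4) ~~~~~
~~~~~
~~~++
~~+~+
+~~~~
++~++
+~~~+

11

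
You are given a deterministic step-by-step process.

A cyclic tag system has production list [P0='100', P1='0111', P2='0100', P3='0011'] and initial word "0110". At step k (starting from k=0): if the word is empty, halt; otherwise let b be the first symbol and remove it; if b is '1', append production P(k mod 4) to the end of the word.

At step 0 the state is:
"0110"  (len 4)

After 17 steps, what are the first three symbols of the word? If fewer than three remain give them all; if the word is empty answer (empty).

t=0: "0110"  (len 4)
t=1: "110"  (len 3)
t=2: "100111"  (len 6)
t=3: "001110100"  (len 9)
t=4: "01110100"  (len 8)
t=5: "1110100"  (len 7)
t=6: "1101000111"  (len 10)
t=7: "1010001110100"  (len 13)
t=8: "0100011101000011"  (len 16)
t=9: "100011101000011"  (len 15)
t=10: "000111010000110111"  (len 18)
t=11: "00111010000110111"  (len 17)
t=12: "0111010000110111"  (len 16)
t=13: "111010000110111"  (len 15)
t=14: "110100001101110111"  (len 18)
t=15: "101000011011101110100"  (len 21)
t=16: "010000110111011101000011"  (len 24)
t=17: "10000110111011101000011"  (len 23)

100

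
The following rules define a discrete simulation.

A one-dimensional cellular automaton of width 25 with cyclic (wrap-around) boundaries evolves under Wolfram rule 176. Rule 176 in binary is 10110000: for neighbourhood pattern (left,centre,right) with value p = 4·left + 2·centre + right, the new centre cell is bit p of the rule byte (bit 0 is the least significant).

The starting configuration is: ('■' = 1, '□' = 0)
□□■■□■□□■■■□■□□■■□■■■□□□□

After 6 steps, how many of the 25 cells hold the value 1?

step 0: □□■■□■□□■■■□■□□■■□■■■□□□□
step 1: □□□□■□■□□■□■□■□□□■□■□■□□□
step 2: □□□□□■□■□□■□■□■□□□■□■□■□□
step 3: □□□□□□■□■□□■□■□■□□□■□■□■□
step 4: □□□□□□□■□■□□■□■□■□□□■□■□■
step 5: ■□□□□□□□■□■□□■□■□■□□□■□■□
step 6: □■□□□□□□□■□■□□■□■□■□□□■□■

8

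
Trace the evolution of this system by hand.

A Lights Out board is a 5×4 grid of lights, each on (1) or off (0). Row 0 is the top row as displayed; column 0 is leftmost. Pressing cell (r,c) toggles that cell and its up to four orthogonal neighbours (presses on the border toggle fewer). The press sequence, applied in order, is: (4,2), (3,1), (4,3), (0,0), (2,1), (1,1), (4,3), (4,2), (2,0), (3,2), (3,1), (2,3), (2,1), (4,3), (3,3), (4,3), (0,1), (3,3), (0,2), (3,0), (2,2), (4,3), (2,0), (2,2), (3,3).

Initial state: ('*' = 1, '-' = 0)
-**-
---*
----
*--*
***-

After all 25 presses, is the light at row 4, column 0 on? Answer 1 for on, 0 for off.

0

[0] -**-
---*
----
*--*
***-
[1] -**-
---*
----
*-**
*--*
[2] -**-
---*
-*--
-*-*
**-*
[3] -**-
---*
-*--
-*--
***-
[4] *-*-
*--*
-*--
-*--
***-
[5] *-*-
**-*
*-*-
----
***-
[6] ***-
--**
***-
----
***-
[7] ***-
--**
***-
---*
**-*
[8] ***-
--**
***-
--**
*-*-
[9] ***-
*-**
--*-
*-**
*-*-
[10] ***-
*-**
----
**--
*---
[11] ***-
*-**
-*--
--*-
**--
[12] ***-
*-*-
-***
--**
**--
[13] ***-
***-
*--*
-***
**--
[14] ***-
***-
*--*
-**-
****
[15] ***-
***-
*---
-*-*
***-
[16] ***-
***-
*---
-*--
**-*
[17] ----
*-*-
*---
-*--
**-*
[18] ----
*-*-
*--*
-***
**--
[19] -***
*---
*--*
-***
**--
[20] -***
*---
---*
*-**
-*--
[21] -***
*-*-
-**-
*--*
-*--
[22] -***
*-*-
-**-
*---
-***
[23] -***
--*-
*-*-
----
-***
[24] -***
----
**-*
--*-
-***
[25] -***
----
**--
---*
-**-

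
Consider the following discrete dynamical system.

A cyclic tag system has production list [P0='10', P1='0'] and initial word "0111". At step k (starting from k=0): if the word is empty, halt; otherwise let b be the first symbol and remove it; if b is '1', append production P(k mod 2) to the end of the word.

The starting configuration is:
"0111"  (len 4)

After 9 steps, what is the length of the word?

0

t=0: "0111"  (len 4)
t=1: "111"  (len 3)
t=2: "110"  (len 3)
t=3: "1010"  (len 4)
t=4: "0100"  (len 4)
t=5: "100"  (len 3)
t=6: "000"  (len 3)
t=7: "00"  (len 2)
t=8: "0"  (len 1)
t=9: (halted — word empty)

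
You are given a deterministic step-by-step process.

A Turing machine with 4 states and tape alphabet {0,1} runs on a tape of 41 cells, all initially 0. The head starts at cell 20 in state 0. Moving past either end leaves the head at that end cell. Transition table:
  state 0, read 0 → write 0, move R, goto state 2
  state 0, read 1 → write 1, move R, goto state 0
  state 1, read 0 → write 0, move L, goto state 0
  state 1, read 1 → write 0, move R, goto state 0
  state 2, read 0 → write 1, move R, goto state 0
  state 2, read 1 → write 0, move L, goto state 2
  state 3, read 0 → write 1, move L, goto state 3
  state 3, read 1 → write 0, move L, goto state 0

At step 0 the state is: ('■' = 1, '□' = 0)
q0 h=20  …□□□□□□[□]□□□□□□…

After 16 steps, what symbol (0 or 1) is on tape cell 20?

0

step 0: q0 h=20  …□□□□□□[□]□□□□□□…
step 1: q2 h=21  …□□□□□□[□]□□□□□□…
step 2: q0 h=22  …□□□□□■[□]□□□□□□…
step 3: q2 h=23  …□□□□■□[□]□□□□□□…
step 4: q0 h=24  …□□□■□■[□]□□□□□□…
step 5: q2 h=25  …□□■□■□[□]□□□□□□…
step 6: q0 h=26  …□■□■□■[□]□□□□□□…
step 7: q2 h=27  …■□■□■□[□]□□□□□□…
step 8: q0 h=28  …□■□■□■[□]□□□□□□…
step 9: q2 h=29  …■□■□■□[□]□□□□□□…
step 10: q0 h=30  …□■□■□■[□]□□□□□□…
step 11: q2 h=31  …■□■□■□[□]□□□□□□…
step 12: q0 h=32  …□■□■□■[□]□□□□□□…
step 13: q2 h=33  …■□■□■□[□]□□□□□□…
step 14: q0 h=34  …□■□■□■[□]□□□□□□|
step 15: q2 h=35  …■□■□■□[□]□□□□□|
step 16: q0 h=36  …□■□■□■[□]□□□□|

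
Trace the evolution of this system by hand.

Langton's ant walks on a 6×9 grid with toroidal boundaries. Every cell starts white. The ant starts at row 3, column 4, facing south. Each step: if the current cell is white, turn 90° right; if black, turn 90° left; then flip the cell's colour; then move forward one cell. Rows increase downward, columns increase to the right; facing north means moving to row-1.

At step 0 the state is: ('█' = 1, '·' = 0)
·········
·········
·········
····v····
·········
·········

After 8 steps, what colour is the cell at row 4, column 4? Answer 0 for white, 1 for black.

1

[0] ·········
·········
·········
····v····
·········
·········
[1] ·········
·········
·········
···<█····
·········
·········
[2] ·········
·········
···^·····
···██····
·········
·········
[3] ·········
·········
···█>····
···██····
·········
·········
[4] ·········
·········
···██····
···█v····
·········
·········
[5] ·········
·········
···██····
···█·>···
·········
·········
[6] ·········
·········
···██····
···█·█···
·····v···
·········
[7] ·········
·········
···██····
···█·█···
····<█···
·········
[8] ·········
·········
···██····
···█^█···
····██···
·········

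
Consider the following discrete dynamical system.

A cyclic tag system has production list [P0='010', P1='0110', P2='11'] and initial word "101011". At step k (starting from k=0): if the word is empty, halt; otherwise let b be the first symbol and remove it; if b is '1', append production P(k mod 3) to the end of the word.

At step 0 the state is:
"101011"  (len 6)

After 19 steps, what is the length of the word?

26

step 0: "101011"  (len 6)
step 1: "01011010"  (len 8)
step 2: "1011010"  (len 7)
step 3: "01101011"  (len 8)
step 4: "1101011"  (len 7)
step 5: "1010110110"  (len 10)
step 6: "01011011011"  (len 11)
step 7: "1011011011"  (len 10)
step 8: "0110110110110"  (len 13)
step 9: "110110110110"  (len 12)
step 10: "10110110110010"  (len 14)
step 11: "01101101100100110"  (len 17)
step 12: "1101101100100110"  (len 16)
step 13: "101101100100110010"  (len 18)
step 14: "011011001001100100110"  (len 21)
step 15: "11011001001100100110"  (len 20)
step 16: "1011001001100100110010"  (len 22)
step 17: "0110010011001001100100110"  (len 25)
step 18: "110010011001001100100110"  (len 24)
step 19: "10010011001001100100110010"  (len 26)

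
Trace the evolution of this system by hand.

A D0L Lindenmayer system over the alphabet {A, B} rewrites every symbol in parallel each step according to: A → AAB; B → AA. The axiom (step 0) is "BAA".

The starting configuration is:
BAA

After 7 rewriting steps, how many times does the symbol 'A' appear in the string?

2448

[0] BAA
[1] AAAABAAB
[2] AABAABAABAABAAAABAABAA
[3] AABAABAAAABAABAAAABAABAAAABAABAAAABAABAABAABAAAABAABAAAABAAB
[4] AABAABAAAABAABAAAABAABAABAABAAAABAABAAAABAABAABAABAAAABAAB…BAABAAAABAABAAAABAABAABAABAAAABAABAAAABAABAABAABAAAABAABAA  (len 164)
[5] AABAABAAAABAABAAAABAABAABAABAAAABAABAAAABAABAABAABAAAABAAB…BAABAAAABAABAAAABAABAAAABAABAAAABAABAABAABAAAABAABAAAABAAB  (len 448)
[6] AABAABAAAABAABAAAABAABAABAABAAAABAABAAAABAABAABAABAAAABAAB…BAABAAAABAABAAAABAABAABAABAAAABAABAAAABAABAABAABAAAABAABAA  (len 1224)
[7] AABAABAAAABAABAAAABAABAABAABAAAABAABAAAABAABAABAABAAAABAAB…BAABAAAABAABAAAABAABAAAABAABAAAABAABAABAABAAAABAABAAAABAAB  (len 3344)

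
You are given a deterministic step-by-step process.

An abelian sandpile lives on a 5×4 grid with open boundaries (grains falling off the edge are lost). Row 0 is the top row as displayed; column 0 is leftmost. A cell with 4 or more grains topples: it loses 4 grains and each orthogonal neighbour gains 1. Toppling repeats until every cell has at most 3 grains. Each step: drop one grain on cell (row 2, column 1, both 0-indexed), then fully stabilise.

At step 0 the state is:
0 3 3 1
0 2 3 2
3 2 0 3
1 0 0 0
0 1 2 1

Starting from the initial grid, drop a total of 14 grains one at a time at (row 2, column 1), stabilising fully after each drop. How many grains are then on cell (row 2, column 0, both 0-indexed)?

2

[0] 0 3 3 1
0 2 3 2
3 2 0 3
1 0 0 0
0 1 2 1
[1] 0 3 3 1
0 2 3 2
3 3 0 3
1 0 0 0
0 1 2 1
[2] 0 3 3 1
1 3 3 2
0 1 1 3
2 1 0 0
0 1 2 1
[3] 0 3 3 1
1 3 3 2
0 2 1 3
2 1 0 0
0 1 2 1
[4] 0 3 3 1
1 3 3 2
0 3 1 3
2 1 0 0
0 1 2 1
[5] 1 1 1 2
2 2 1 3
1 1 3 3
2 2 0 0
0 1 2 1
[6] 1 1 1 2
2 2 1 3
1 2 3 3
2 2 0 0
0 1 2 1
[7] 1 1 1 2
2 2 1 3
1 3 3 3
2 2 0 0
0 1 2 1
[8] 1 1 1 3
2 3 3 0
2 1 1 1
2 3 1 1
0 1 2 1
[9] 1 1 1 3
2 3 3 0
2 2 1 1
2 3 1 1
0 1 2 1
[10] 1 1 1 3
2 3 3 0
2 3 1 1
2 3 1 1
0 1 2 1
[11] 1 2 2 3
3 1 0 1
3 2 3 1
3 0 2 1
0 2 2 1
[12] 1 2 2 3
3 1 0 1
3 3 3 1
3 0 2 1
0 2 2 1
[13] 2 2 2 3
0 3 1 1
2 2 0 2
0 2 3 1
1 2 2 1
[14] 2 2 2 3
0 3 1 1
2 3 0 2
0 2 3 1
1 2 2 1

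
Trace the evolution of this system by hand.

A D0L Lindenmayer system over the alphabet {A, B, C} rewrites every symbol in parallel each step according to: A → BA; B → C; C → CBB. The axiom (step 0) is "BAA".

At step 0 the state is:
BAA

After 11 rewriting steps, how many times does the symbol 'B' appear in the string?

[0] BAA
[1] CBABA
[2] CBBCBACBA
[3] CBBCCCBBCBACBBCBA
[4] CBBCCCBBCBBCBBCCCBBCBACBBCCCBBCBA
[5] CBBCCCBBCBBCBBCCCBBCCCBBCCCBBCBBCBBCCCBBCBACBBCCCBBCBBCBBCCCBBCBA
[6] CBBCCCBBCBBCBBCCCBBCCCBBCCCBBCBBCBBCCCBBCBBCBBCCCBBCBBCBBC…BCBBCBBCCCBBCBACBBCCCBBCBBCBBCCCBBCCCBBCCCBBCBBCBBCCCBBCBA  (len 129)
[7] CBBCCCBBCBBCBBCCCBBCCCBBCCCBBCBBCBBCCCBBCBBCBBCCCBBCBBCBBC…BCBBCBBCCCBBCBBCBBCCCBBCBBCBBCCCBBCCCBBCCCBBCBBCBBCCCBBCBA  (len 257)
[8] CBBCCCBBCBBCBBCCCBBCCCBBCCCBBCBBCBBCCCBBCBBCBBCCCBBCBBCBBC…BCBBCBBCCCBBCBBCBBCCCBBCBBCBBCCCBBCCCBBCCCBBCBBCBBCCCBBCBA  (len 513)
[9] CBBCCCBBCBBCBBCCCBBCCCBBCCCBBCBBCBBCCCBBCBBCBBCCCBBCBBCBBC…BCBBCBBCCCBBCBBCBBCCCBBCBBCBBCCCBBCCCBBCCCBBCBBCBBCCCBBCBA  (len 1025)
[10] CBBCCCBBCBBCBBCCCBBCCCBBCCCBBCBBCBBCCCBBCBBCBBCCCBBCBBCBBC…BCBBCBBCCCBBCBBCBBCCCBBCBBCBBCCCBBCCCBBCCCBBCBBCBBCCCBBCBA  (len 2049)
[11] CBBCCCBBCBBCBBCCCBBCCCBBCCCBBCBBCBBCCCBBCBBCBBCCCBBCBBCBBC…BCBBCBBCCCBBCBBCBBCCCBBCBBCBBCCCBBCCCBBCCCBBCBBCBBCCCBBCBA  (len 4097)

2048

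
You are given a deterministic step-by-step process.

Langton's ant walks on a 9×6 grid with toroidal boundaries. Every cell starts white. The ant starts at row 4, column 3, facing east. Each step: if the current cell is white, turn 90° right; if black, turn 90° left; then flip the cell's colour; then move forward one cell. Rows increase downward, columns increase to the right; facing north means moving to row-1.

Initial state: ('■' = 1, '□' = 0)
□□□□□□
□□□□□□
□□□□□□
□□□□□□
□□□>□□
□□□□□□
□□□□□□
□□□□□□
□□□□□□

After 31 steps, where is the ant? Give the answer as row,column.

t=0: □□□□□□
□□□□□□
□□□□□□
□□□□□□
□□□>□□
□□□□□□
□□□□□□
□□□□□□
□□□□□□
t=1: □□□□□□
□□□□□□
□□□□□□
□□□□□□
□□□■□□
□□□v□□
□□□□□□
□□□□□□
□□□□□□
t=2: □□□□□□
□□□□□□
□□□□□□
□□□□□□
□□□■□□
□□<■□□
□□□□□□
□□□□□□
□□□□□□
t=3: □□□□□□
□□□□□□
□□□□□□
□□□□□□
□□^■□□
□□■■□□
□□□□□□
□□□□□□
□□□□□□
t=4: □□□□□□
□□□□□□
□□□□□□
□□□□□□
□□■>□□
□□■■□□
□□□□□□
□□□□□□
□□□□□□
t=5: □□□□□□
□□□□□□
□□□□□□
□□□^□□
□□■□□□
□□■■□□
□□□□□□
□□□□□□
□□□□□□
t=6: □□□□□□
□□□□□□
□□□□□□
□□□■>□
□□■□□□
□□■■□□
□□□□□□
□□□□□□
□□□□□□
t=7: □□□□□□
□□□□□□
□□□□□□
□□□■■□
□□■□v□
□□■■□□
□□□□□□
□□□□□□
□□□□□□
t=8: □□□□□□
□□□□□□
□□□□□□
□□□■■□
□□■<■□
□□■■□□
□□□□□□
□□□□□□
□□□□□□
t=9: □□□□□□
□□□□□□
□□□□□□
□□□^■□
□□■■■□
□□■■□□
□□□□□□
□□□□□□
□□□□□□
t=10: □□□□□□
□□□□□□
□□□□□□
□□<□■□
□□■■■□
□□■■□□
□□□□□□
□□□□□□
□□□□□□
t=11: □□□□□□
□□□□□□
□□^□□□
□□■□■□
□□■■■□
□□■■□□
□□□□□□
□□□□□□
□□□□□□
t=12: □□□□□□
□□□□□□
□□■>□□
□□■□■□
□□■■■□
□□■■□□
□□□□□□
□□□□□□
□□□□□□
t=13: □□□□□□
□□□□□□
□□■■□□
□□■v■□
□□■■■□
□□■■□□
□□□□□□
□□□□□□
□□□□□□
t=14: □□□□□□
□□□□□□
□□■■□□
□□<■■□
□□■■■□
□□■■□□
□□□□□□
□□□□□□
□□□□□□
t=15: □□□□□□
□□□□□□
□□■■□□
□□□■■□
□□v■■□
□□■■□□
□□□□□□
□□□□□□
□□□□□□
t=16: □□□□□□
□□□□□□
□□■■□□
□□□■■□
□□□>■□
□□■■□□
□□□□□□
□□□□□□
□□□□□□
t=17: □□□□□□
□□□□□□
□□■■□□
□□□^■□
□□□□■□
□□■■□□
□□□□□□
□□□□□□
□□□□□□
t=18: □□□□□□
□□□□□□
□□■■□□
□□<□■□
□□□□■□
□□■■□□
□□□□□□
□□□□□□
□□□□□□
t=19: □□□□□□
□□□□□□
□□^■□□
□□■□■□
□□□□■□
□□■■□□
□□□□□□
□□□□□□
□□□□□□
t=20: □□□□□□
□□□□□□
□<□■□□
□□■□■□
□□□□■□
□□■■□□
□□□□□□
□□□□□□
□□□□□□
t=21: □□□□□□
□^□□□□
□■□■□□
□□■□■□
□□□□■□
□□■■□□
□□□□□□
□□□□□□
□□□□□□
t=22: □□□□□□
□■>□□□
□■□■□□
□□■□■□
□□□□■□
□□■■□□
□□□□□□
□□□□□□
□□□□□□
t=23: □□□□□□
□■■□□□
□■v■□□
□□■□■□
□□□□■□
□□■■□□
□□□□□□
□□□□□□
□□□□□□
t=24: □□□□□□
□■■□□□
□<■■□□
□□■□■□
□□□□■□
□□■■□□
□□□□□□
□□□□□□
□□□□□□
t=25: □□□□□□
□■■□□□
□□■■□□
□v■□■□
□□□□■□
□□■■□□
□□□□□□
□□□□□□
□□□□□□
t=26: □□□□□□
□■■□□□
□□■■□□
<■■□■□
□□□□■□
□□■■□□
□□□□□□
□□□□□□
□□□□□□
t=27: □□□□□□
□■■□□□
^□■■□□
■■■□■□
□□□□■□
□□■■□□
□□□□□□
□□□□□□
□□□□□□
t=28: □□□□□□
□■■□□□
■>■■□□
■■■□■□
□□□□■□
□□■■□□
□□□□□□
□□□□□□
□□□□□□
t=29: □□□□□□
□■■□□□
■■■■□□
■v■□■□
□□□□■□
□□■■□□
□□□□□□
□□□□□□
□□□□□□
t=30: □□□□□□
□■■□□□
■■■■□□
■□>□■□
□□□□■□
□□■■□□
□□□□□□
□□□□□□
□□□□□□
t=31: □□□□□□
□■■□□□
■■^■□□
■□□□■□
□□□□■□
□□■■□□
□□□□□□
□□□□□□
□□□□□□

2,2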